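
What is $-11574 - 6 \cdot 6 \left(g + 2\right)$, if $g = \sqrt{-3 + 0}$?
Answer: $-11646 - 36 i \sqrt{3} \approx -11646.0 - 62.354 i$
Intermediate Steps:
$g = i \sqrt{3}$ ($g = \sqrt{-3} = i \sqrt{3} \approx 1.732 i$)
$-11574 - 6 \cdot 6 \left(g + 2\right) = -11574 - 6 \cdot 6 \left(i \sqrt{3} + 2\right) = -11574 - 6 \cdot 6 \left(2 + i \sqrt{3}\right) = -11574 - 6 \left(12 + 6 i \sqrt{3}\right) = -11574 - \left(72 + 36 i \sqrt{3}\right) = -11646 - 36 i \sqrt{3}$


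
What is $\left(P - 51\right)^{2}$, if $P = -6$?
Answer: $3249$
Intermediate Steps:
$\left(P - 51\right)^{2} = \left(-6 - 51\right)^{2} = \left(-57\right)^{2} = 3249$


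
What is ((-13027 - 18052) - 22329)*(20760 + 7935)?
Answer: -1532542560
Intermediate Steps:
((-13027 - 18052) - 22329)*(20760 + 7935) = (-31079 - 22329)*28695 = -53408*28695 = -1532542560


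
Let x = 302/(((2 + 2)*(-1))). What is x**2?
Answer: 22801/4 ≈ 5700.3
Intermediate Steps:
x = -151/2 (x = 302/((4*(-1))) = 302/(-4) = 302*(-1/4) = -151/2 ≈ -75.500)
x**2 = (-151/2)**2 = 22801/4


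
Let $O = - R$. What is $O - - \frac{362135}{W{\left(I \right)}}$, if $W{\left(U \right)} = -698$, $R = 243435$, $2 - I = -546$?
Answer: $- \frac{170279765}{698} \approx -2.4395 \cdot 10^{5}$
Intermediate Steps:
$I = 548$ ($I = 2 - -546 = 2 + 546 = 548$)
$O = -243435$ ($O = \left(-1\right) 243435 = -243435$)
$O - - \frac{362135}{W{\left(I \right)}} = -243435 - - \frac{362135}{-698} = -243435 - \left(-362135\right) \left(- \frac{1}{698}\right) = -243435 - \frac{362135}{698} = - \frac{170279765}{698}$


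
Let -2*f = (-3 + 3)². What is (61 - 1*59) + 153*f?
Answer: 2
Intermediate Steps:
f = 0 (f = -(-3 + 3)²/2 = -½*0² = -½*0 = 0)
(61 - 1*59) + 153*f = (61 - 1*59) + 153*0 = (61 - 59) + 0 = 2 + 0 = 2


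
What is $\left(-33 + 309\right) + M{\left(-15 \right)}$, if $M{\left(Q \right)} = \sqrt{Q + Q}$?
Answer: $276 + i \sqrt{30} \approx 276.0 + 5.4772 i$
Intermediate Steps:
$M{\left(Q \right)} = \sqrt{2} \sqrt{Q}$ ($M{\left(Q \right)} = \sqrt{2 Q} = \sqrt{2} \sqrt{Q}$)
$\left(-33 + 309\right) + M{\left(-15 \right)} = \left(-33 + 309\right) + \sqrt{2} \sqrt{-15} = 276 + \sqrt{2} i \sqrt{15} = 276 + i \sqrt{30}$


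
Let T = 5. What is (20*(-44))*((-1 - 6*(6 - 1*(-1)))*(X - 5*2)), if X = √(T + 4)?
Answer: -264880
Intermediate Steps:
X = 3 (X = √(5 + 4) = √9 = 3)
(20*(-44))*((-1 - 6*(6 - 1*(-1)))*(X - 5*2)) = (20*(-44))*((-1 - 6*(6 - 1*(-1)))*(3 - 5*2)) = -880*(-1 - 6*(6 + 1))*(3 - 10) = -880*(-1 - 6*7)*(-7) = -880*(-1 - 42)*(-7) = -(-37840)*(-7) = -880*301 = -264880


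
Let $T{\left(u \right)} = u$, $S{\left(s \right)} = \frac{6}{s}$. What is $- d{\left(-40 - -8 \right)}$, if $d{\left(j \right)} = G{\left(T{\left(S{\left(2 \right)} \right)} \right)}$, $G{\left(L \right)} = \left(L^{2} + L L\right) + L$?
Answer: $-21$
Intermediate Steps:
$G{\left(L \right)} = L + 2 L^{2}$ ($G{\left(L \right)} = \left(L^{2} + L^{2}\right) + L = 2 L^{2} + L = L + 2 L^{2}$)
$d{\left(j \right)} = 21$ ($d{\left(j \right)} = \frac{6}{2} \left(1 + 2 \cdot \frac{6}{2}\right) = 6 \cdot \frac{1}{2} \left(1 + 2 \cdot 6 \cdot \frac{1}{2}\right) = 3 \left(1 + 2 \cdot 3\right) = 3 \left(1 + 6\right) = 3 \cdot 7 = 21$)
$- d{\left(-40 - -8 \right)} = \left(-1\right) 21 = -21$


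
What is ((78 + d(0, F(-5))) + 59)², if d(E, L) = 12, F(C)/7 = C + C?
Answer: 22201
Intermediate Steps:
F(C) = 14*C (F(C) = 7*(C + C) = 7*(2*C) = 14*C)
((78 + d(0, F(-5))) + 59)² = ((78 + 12) + 59)² = (90 + 59)² = 149² = 22201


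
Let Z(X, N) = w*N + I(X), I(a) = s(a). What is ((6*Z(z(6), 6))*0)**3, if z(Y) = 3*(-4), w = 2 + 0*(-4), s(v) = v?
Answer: 0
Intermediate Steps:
I(a) = a
w = 2 (w = 2 + 0 = 2)
z(Y) = -12
Z(X, N) = X + 2*N (Z(X, N) = 2*N + X = X + 2*N)
((6*Z(z(6), 6))*0)**3 = ((6*(-12 + 2*6))*0)**3 = ((6*(-12 + 12))*0)**3 = ((6*0)*0)**3 = (0*0)**3 = 0**3 = 0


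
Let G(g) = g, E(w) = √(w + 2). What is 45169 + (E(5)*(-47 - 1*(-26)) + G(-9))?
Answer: 45160 - 21*√7 ≈ 45104.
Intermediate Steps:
E(w) = √(2 + w)
45169 + (E(5)*(-47 - 1*(-26)) + G(-9)) = 45169 + (√(2 + 5)*(-47 - 1*(-26)) - 9) = 45169 + (√7*(-47 + 26) - 9) = 45169 + (√7*(-21) - 9) = 45169 + (-21*√7 - 9) = 45169 + (-9 - 21*√7) = 45160 - 21*√7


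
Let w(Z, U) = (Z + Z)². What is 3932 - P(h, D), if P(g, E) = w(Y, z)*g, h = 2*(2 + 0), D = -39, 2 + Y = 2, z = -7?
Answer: 3932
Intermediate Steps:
Y = 0 (Y = -2 + 2 = 0)
h = 4 (h = 2*2 = 4)
w(Z, U) = 4*Z² (w(Z, U) = (2*Z)² = 4*Z²)
P(g, E) = 0 (P(g, E) = (4*0²)*g = (4*0)*g = 0*g = 0)
3932 - P(h, D) = 3932 - 1*0 = 3932 + 0 = 3932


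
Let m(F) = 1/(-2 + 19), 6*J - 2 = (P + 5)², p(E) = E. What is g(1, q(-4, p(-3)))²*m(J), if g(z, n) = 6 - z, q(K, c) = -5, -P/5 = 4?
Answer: 25/17 ≈ 1.4706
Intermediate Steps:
P = -20 (P = -5*4 = -20)
J = 227/6 (J = ⅓ + (-20 + 5)²/6 = ⅓ + (⅙)*(-15)² = ⅓ + (⅙)*225 = ⅓ + 75/2 = 227/6 ≈ 37.833)
m(F) = 1/17
g(1, q(-4, p(-3)))²*m(J) = (6 - 1*1)²*(1/17) = (6 - 1)²*(1/17) = 5²*(1/17) = 25*(1/17) = 25/17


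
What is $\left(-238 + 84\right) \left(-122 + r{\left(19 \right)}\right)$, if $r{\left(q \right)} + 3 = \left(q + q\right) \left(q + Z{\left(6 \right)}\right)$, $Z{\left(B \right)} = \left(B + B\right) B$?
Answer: $-513282$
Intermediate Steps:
$Z{\left(B \right)} = 2 B^{2}$ ($Z{\left(B \right)} = 2 B B = 2 B^{2}$)
$r{\left(q \right)} = -3 + 2 q \left(72 + q\right)$ ($r{\left(q \right)} = -3 + \left(q + q\right) \left(q + 2 \cdot 6^{2}\right) = -3 + 2 q \left(q + 2 \cdot 36\right) = -3 + 2 q \left(q + 72\right) = -3 + 2 q \left(72 + q\right)$)
$\left(-238 + 84\right) \left(-122 + r{\left(19 \right)}\right) = \left(-238 + 84\right) \left(-122 + \left(-3 + 2 \cdot 19^{2} + 144 \cdot 19\right)\right) = - 154 \left(-122 + \left(-3 + 2 \cdot 361 + 2736\right)\right) = - 154 \left(-122 + \left(-3 + 722 + 2736\right)\right) = - 154 \left(-122 + 3455\right) = \left(-154\right) 3333 = -513282$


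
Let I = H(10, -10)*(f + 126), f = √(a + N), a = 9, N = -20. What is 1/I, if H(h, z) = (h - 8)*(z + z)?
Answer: I/(40*(√11 - 126*I)) ≈ -0.00019828 + 5.2191e-6*I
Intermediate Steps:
H(h, z) = 2*z*(-8 + h) (H(h, z) = (-8 + h)*(2*z) = 2*z*(-8 + h))
f = I*√11 (f = √(9 - 20) = √(-11) = I*√11 ≈ 3.3166*I)
I = -5040 - 40*I*√11 (I = (2*(-10)*(-8 + 10))*(I*√11 + 126) = (2*(-10)*2)*(126 + I*√11) = -40*(126 + I*√11) = -5040 - 40*I*√11 ≈ -5040.0 - 132.67*I)
1/I = 1/(-5040 - 40*I*√11)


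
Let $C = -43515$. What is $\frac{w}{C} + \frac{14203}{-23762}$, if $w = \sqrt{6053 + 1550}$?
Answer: $- \frac{14203}{23762} - \frac{\sqrt{7603}}{43515} \approx -0.59972$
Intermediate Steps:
$w = \sqrt{7603} \approx 87.195$
$\frac{w}{C} + \frac{14203}{-23762} = \frac{\sqrt{7603}}{-43515} + \frac{14203}{-23762} = \sqrt{7603} \left(- \frac{1}{43515}\right) + 14203 \left(- \frac{1}{23762}\right) = - \frac{\sqrt{7603}}{43515} - \frac{14203}{23762} = - \frac{14203}{23762} - \frac{\sqrt{7603}}{43515}$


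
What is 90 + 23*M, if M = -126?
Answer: -2808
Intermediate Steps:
90 + 23*M = 90 + 23*(-126) = 90 - 2898 = -2808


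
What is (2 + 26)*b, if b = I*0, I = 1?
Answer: 0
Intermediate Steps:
b = 0 (b = 1*0 = 0)
(2 + 26)*b = (2 + 26)*0 = 28*0 = 0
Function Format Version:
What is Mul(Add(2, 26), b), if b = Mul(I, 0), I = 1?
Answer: 0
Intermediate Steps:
b = 0 (b = Mul(1, 0) = 0)
Mul(Add(2, 26), b) = Mul(Add(2, 26), 0) = Mul(28, 0) = 0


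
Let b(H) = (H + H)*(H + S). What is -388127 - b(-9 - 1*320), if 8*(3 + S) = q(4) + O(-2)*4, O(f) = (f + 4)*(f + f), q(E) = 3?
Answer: -2435873/4 ≈ -6.0897e+5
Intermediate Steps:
O(f) = 2*f*(4 + f) (O(f) = (4 + f)*(2*f) = 2*f*(4 + f))
S = -53/8 (S = -3 + (3 + (2*(-2)*(4 - 2))*4)/8 = -3 + (3 + (2*(-2)*2)*4)/8 = -3 + (3 - 8*4)/8 = -3 + (3 - 32)/8 = -3 + (⅛)*(-29) = -3 - 29/8 = -53/8 ≈ -6.6250)
b(H) = 2*H*(-53/8 + H) (b(H) = (H + H)*(H - 53/8) = (2*H)*(-53/8 + H) = 2*H*(-53/8 + H))
-388127 - b(-9 - 1*320) = -388127 - (-9 - 1*320)*(-53 + 8*(-9 - 1*320))/4 = -388127 - (-9 - 320)*(-53 + 8*(-9 - 320))/4 = -388127 - (-329)*(-53 + 8*(-329))/4 = -388127 - (-329)*(-53 - 2632)/4 = -388127 - (-329)*(-2685)/4 = -388127 - 1*883365/4 = -388127 - 883365/4 = -2435873/4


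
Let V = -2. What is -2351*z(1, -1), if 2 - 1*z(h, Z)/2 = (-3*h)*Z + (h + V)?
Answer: 0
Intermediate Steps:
z(h, Z) = 8 - 2*h + 6*Z*h (z(h, Z) = 4 - 2*((-3*h)*Z + (h - 2)) = 4 - 2*(-3*Z*h + (-2 + h)) = 4 - 2*(-2 + h - 3*Z*h) = 4 + (4 - 2*h + 6*Z*h) = 8 - 2*h + 6*Z*h)
-2351*z(1, -1) = -2351*(8 - 2*1 + 6*(-1)*1) = -2351*(8 - 2 - 6) = -2351*0 = 0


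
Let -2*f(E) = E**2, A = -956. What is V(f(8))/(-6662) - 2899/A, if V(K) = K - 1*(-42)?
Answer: 9651789/3184436 ≈ 3.0309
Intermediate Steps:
f(E) = -E**2/2
V(K) = 42 + K (V(K) = K + 42 = 42 + K)
V(f(8))/(-6662) - 2899/A = (42 - 1/2*8**2)/(-6662) - 2899/(-956) = (42 - 1/2*64)*(-1/6662) - 2899*(-1/956) = (42 - 32)*(-1/6662) + 2899/956 = 10*(-1/6662) + 2899/956 = -5/3331 + 2899/956 = 9651789/3184436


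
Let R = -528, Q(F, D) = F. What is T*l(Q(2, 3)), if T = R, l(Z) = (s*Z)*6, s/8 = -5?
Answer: 253440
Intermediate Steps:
s = -40 (s = 8*(-5) = -40)
l(Z) = -240*Z (l(Z) = -40*Z*6 = -240*Z)
T = -528
T*l(Q(2, 3)) = -(-126720)*2 = -528*(-480) = 253440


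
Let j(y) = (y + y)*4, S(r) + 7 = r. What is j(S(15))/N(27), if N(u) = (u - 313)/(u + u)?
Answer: -1728/143 ≈ -12.084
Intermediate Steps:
S(r) = -7 + r
j(y) = 8*y (j(y) = (2*y)*4 = 8*y)
N(u) = (-313 + u)/(2*u) (N(u) = (-313 + u)/((2*u)) = (-313 + u)*(1/(2*u)) = (-313 + u)/(2*u))
j(S(15))/N(27) = (8*(-7 + 15))/(((1/2)*(-313 + 27)/27)) = (8*8)/(((1/2)*(1/27)*(-286))) = 64/(-143/27) = 64*(-27/143) = -1728/143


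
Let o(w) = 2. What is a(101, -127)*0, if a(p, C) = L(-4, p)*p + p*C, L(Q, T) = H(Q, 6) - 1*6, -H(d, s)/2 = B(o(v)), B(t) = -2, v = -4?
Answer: 0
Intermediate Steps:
H(d, s) = 4 (H(d, s) = -2*(-2) = 4)
L(Q, T) = -2 (L(Q, T) = 4 - 1*6 = 4 - 6 = -2)
a(p, C) = -2*p + C*p (a(p, C) = -2*p + p*C = -2*p + C*p)
a(101, -127)*0 = (101*(-2 - 127))*0 = (101*(-129))*0 = -13029*0 = 0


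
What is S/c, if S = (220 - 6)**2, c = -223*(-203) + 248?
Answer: 45796/45517 ≈ 1.0061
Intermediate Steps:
c = 45517 (c = 45269 + 248 = 45517)
S = 45796 (S = 214**2 = 45796)
S/c = 45796/45517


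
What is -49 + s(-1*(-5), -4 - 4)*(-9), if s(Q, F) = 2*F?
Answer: 95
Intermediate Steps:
-49 + s(-1*(-5), -4 - 4)*(-9) = -49 + (2*(-4 - 4))*(-9) = -49 + (2*(-8))*(-9) = -49 - 16*(-9) = -49 + 144 = 95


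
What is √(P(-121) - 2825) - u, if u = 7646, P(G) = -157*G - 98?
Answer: -7646 + 3*√1786 ≈ -7519.2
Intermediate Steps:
P(G) = -98 - 157*G
√(P(-121) - 2825) - u = √((-98 - 157*(-121)) - 2825) - 1*7646 = √((-98 + 18997) - 2825) - 7646 = √(18899 - 2825) - 7646 = √16074 - 7646 = 3*√1786 - 7646 = -7646 + 3*√1786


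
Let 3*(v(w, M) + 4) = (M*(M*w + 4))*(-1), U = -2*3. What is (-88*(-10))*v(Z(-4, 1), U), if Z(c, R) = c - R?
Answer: 56320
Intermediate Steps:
U = -6
v(w, M) = -4 - M*(4 + M*w)/3 (v(w, M) = -4 + ((M*(M*w + 4))*(-1))/3 = -4 + ((M*(4 + M*w))*(-1))/3 = -4 + (-M*(4 + M*w))/3 = -4 - M*(4 + M*w)/3)
(-88*(-10))*v(Z(-4, 1), U) = (-88*(-10))*(-4 - 4/3*(-6) - ⅓*(-4 - 1*1)*(-6)²) = 880*(-4 + 8 - ⅓*(-4 - 1)*36) = 880*(-4 + 8 - ⅓*(-5)*36) = 880*(-4 + 8 + 60) = 880*64 = 56320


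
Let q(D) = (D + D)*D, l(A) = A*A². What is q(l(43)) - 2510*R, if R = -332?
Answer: 12643559418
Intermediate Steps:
l(A) = A³
q(D) = 2*D² (q(D) = (2*D)*D = 2*D²)
q(l(43)) - 2510*R = 2*(43³)² - 2510*(-332) = 2*79507² - 1*(-833320) = 2*6321363049 + 833320 = 12642726098 + 833320 = 12643559418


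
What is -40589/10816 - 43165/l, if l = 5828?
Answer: -175856333/15758912 ≈ -11.159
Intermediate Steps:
-40589/10816 - 43165/l = -40589/10816 - 43165/5828 = -175856333/15758912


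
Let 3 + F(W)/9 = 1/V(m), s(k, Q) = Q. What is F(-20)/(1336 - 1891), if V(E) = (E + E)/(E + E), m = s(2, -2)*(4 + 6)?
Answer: 6/185 ≈ 0.032432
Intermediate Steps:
m = -20 (m = -2*(4 + 6) = -2*10 = -20)
V(E) = 1 (V(E) = (2*E)/((2*E)) = (2*E)*(1/(2*E)) = 1)
F(W) = -18 (F(W) = -27 + 9/1 = -27 + 9*1 = -27 + 9 = -18)
F(-20)/(1336 - 1891) = -18/(1336 - 1891) = -18/(-555) = -18*(-1/555) = 6/185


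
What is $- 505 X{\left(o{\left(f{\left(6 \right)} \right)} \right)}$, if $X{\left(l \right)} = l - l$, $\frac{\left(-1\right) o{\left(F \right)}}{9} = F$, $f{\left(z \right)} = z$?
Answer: $0$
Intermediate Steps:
$o{\left(F \right)} = - 9 F$
$X{\left(l \right)} = 0$
$- 505 X{\left(o{\left(f{\left(6 \right)} \right)} \right)} = \left(-505\right) 0 = 0$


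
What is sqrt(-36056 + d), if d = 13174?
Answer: I*sqrt(22882) ≈ 151.27*I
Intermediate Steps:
sqrt(-36056 + d) = sqrt(-36056 + 13174) = sqrt(-22882) = I*sqrt(22882)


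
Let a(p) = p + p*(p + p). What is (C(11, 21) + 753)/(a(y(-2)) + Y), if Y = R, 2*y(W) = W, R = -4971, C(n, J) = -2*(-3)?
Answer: -759/4970 ≈ -0.15272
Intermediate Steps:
C(n, J) = 6
y(W) = W/2
a(p) = p + 2*p² (a(p) = p + p*(2*p) = p + 2*p²)
Y = -4971
(C(11, 21) + 753)/(a(y(-2)) + Y) = (6 + 753)/(((½)*(-2))*(1 + 2*((½)*(-2))) - 4971) = 759/(-(1 + 2*(-1)) - 4971) = 759/(-(1 - 2) - 4971) = 759/(-1*(-1) - 4971) = 759/(1 - 4971) = 759/(-4970) = 759*(-1/4970) = -759/4970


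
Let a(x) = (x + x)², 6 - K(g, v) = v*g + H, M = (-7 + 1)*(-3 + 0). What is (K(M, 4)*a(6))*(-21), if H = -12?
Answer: 163296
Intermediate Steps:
M = 18 (M = -6*(-3) = 18)
K(g, v) = 18 - g*v (K(g, v) = 6 - (v*g - 12) = 6 - (g*v - 12) = 6 - (-12 + g*v) = 6 + (12 - g*v) = 18 - g*v)
a(x) = 4*x² (a(x) = (2*x)² = 4*x²)
(K(M, 4)*a(6))*(-21) = ((18 - 1*18*4)*(4*6²))*(-21) = ((18 - 72)*(4*36))*(-21) = -54*144*(-21) = -7776*(-21) = 163296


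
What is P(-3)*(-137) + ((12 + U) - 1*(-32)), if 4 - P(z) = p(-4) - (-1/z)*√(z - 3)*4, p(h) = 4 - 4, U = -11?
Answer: -515 - 548*I*√6/3 ≈ -515.0 - 447.44*I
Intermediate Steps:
p(h) = 0
P(z) = 4 - 4*√(-3 + z)/z (P(z) = 4 - (0 - (-1/z)*√(z - 3)*4) = 4 - (0 - (-1/z)*√(-3 + z)*4) = 4 - (0 - (-√(-3 + z)/z)*4) = 4 - (0 - (-4)*√(-3 + z)/z) = 4 - (0 + 4*√(-3 + z)/z) = 4 - 4*√(-3 + z)/z)
P(-3)*(-137) + ((12 + U) - 1*(-32)) = (4 - 4*√(-3 - 3)/(-3))*(-137) + ((12 - 11) - 1*(-32)) = (4 - 4*(-⅓)*√(-6))*(-137) + (1 + 32) = (4 - 4*(-⅓)*I*√6)*(-137) + 33 = (4 + 4*I*√6/3)*(-137) + 33 = (-548 - 548*I*√6/3) + 33 = -515 - 548*I*√6/3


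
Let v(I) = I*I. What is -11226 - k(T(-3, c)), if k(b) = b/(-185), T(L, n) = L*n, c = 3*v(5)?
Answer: -415407/37 ≈ -11227.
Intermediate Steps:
v(I) = I²
c = 75 (c = 3*5² = 3*25 = 75)
k(b) = -b/185 (k(b) = b*(-1/185) = -b/185)
-11226 - k(T(-3, c)) = -11226 - (-1)*(-3*75)/185 = -11226 - (-1)*(-225)/185 = -11226 - 1*45/37 = -11226 - 45/37 = -415407/37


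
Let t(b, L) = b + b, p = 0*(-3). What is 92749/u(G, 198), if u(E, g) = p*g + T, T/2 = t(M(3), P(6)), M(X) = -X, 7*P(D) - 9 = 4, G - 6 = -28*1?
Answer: -92749/12 ≈ -7729.1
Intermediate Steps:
G = -22 (G = 6 - 28*1 = 6 - 28 = -22)
P(D) = 13/7 (P(D) = 9/7 + (1/7)*4 = 9/7 + 4/7 = 13/7)
p = 0
t(b, L) = 2*b
T = -12 (T = 2*(2*(-1*3)) = 2*(2*(-3)) = 2*(-6) = -12)
u(E, g) = -12 (u(E, g) = 0*g - 12 = 0 - 12 = -12)
92749/u(G, 198) = 92749/(-12) = 92749*(-1/12) = -92749/12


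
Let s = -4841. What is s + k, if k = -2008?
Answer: -6849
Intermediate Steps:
s + k = -4841 - 2008 = -6849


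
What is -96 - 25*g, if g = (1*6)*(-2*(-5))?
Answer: -1596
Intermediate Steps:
g = 60 (g = 6*10 = 60)
-96 - 25*g = -96 - 25*60 = -96 - 1500 = -1596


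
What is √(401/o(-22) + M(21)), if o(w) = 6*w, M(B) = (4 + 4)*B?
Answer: 5*√28743/66 ≈ 12.844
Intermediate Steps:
M(B) = 8*B
√(401/o(-22) + M(21)) = √(401/((6*(-22))) + 8*21) = √(401/(-132) + 168) = √(401*(-1/132) + 168) = √(-401/132 + 168) = √(21775/132) = 5*√28743/66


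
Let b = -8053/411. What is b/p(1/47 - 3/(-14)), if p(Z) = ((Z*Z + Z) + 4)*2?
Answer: -1743329546/763584981 ≈ -2.2831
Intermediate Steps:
b = -8053/411 (b = -8053*1/411 = -8053/411 ≈ -19.594)
p(Z) = 8 + 2*Z + 2*Z**2 (p(Z) = ((Z**2 + Z) + 4)*2 = ((Z + Z**2) + 4)*2 = (4 + Z + Z**2)*2 = 8 + 2*Z + 2*Z**2)
b/p(1/47 - 3/(-14)) = -8053/(411*(8 + 2*(1/47 - 3/(-14)) + 2*(1/47 - 3/(-14))**2)) = -8053/(411*(8 + 2*(1*(1/47) - 3*(-1/14)) + 2*(1*(1/47) - 3*(-1/14))**2)) = -8053/(411*(8 + 2*(1/47 + 3/14) + 2*(1/47 + 3/14)**2)) = -8053/(411*(8 + 2*(155/658) + 2*(155/658)**2)) = -8053/(411*(8 + 155/329 + 2*(24025/432964))) = -8053/(411*(8 + 155/329 + 24025/216482)) = -8053/(411*1857871/216482) = -8053/411*216482/1857871 = -1743329546/763584981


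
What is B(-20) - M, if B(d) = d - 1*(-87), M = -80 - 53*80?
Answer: 4387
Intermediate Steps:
M = -4320 (M = -80 - 4240 = -4320)
B(d) = 87 + d (B(d) = d + 87 = 87 + d)
B(-20) - M = (87 - 20) - 1*(-4320) = 67 + 4320 = 4387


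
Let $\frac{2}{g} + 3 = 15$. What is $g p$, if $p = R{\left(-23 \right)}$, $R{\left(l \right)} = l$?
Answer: $- \frac{23}{6} \approx -3.8333$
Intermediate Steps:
$p = -23$
$g = \frac{1}{6}$ ($g = \frac{2}{-3 + 15} = \frac{2}{12} = 2 \cdot \frac{1}{12} = \frac{1}{6} \approx 0.16667$)
$g p = \frac{1}{6} \left(-23\right) = - \frac{23}{6}$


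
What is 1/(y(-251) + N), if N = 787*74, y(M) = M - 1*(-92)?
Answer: 1/58079 ≈ 1.7218e-5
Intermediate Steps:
y(M) = 92 + M (y(M) = M + 92 = 92 + M)
N = 58238
1/(y(-251) + N) = 1/((92 - 251) + 58238) = 1/(-159 + 58238) = 1/58079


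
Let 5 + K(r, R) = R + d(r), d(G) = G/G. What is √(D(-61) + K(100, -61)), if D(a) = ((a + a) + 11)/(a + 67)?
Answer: I*√334/2 ≈ 9.1378*I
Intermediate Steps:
d(G) = 1
D(a) = (11 + 2*a)/(67 + a) (D(a) = (2*a + 11)/(67 + a) = (11 + 2*a)/(67 + a))
K(r, R) = -4 + R (K(r, R) = -5 + (R + 1) = -5 + (1 + R) = -4 + R)
√(D(-61) + K(100, -61)) = √((11 + 2*(-61))/(67 - 61) + (-4 - 61)) = √((11 - 122)/6 - 65) = √((⅙)*(-111) - 65) = √(-37/2 - 65) = √(-167/2) = I*√334/2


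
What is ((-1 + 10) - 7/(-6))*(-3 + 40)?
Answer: 2257/6 ≈ 376.17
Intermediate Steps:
((-1 + 10) - 7/(-6))*(-3 + 40) = (9 - 7*(-⅙))*37 = (9 + 7/6)*37 = (61/6)*37 = 2257/6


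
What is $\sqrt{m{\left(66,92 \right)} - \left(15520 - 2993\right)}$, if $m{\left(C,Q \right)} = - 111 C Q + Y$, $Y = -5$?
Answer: $2 i \sqrt{171631} \approx 828.57 i$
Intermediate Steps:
$m{\left(C,Q \right)} = -5 - 111 C Q$ ($m{\left(C,Q \right)} = - 111 C Q - 5 = -5 - 111 C Q$)
$\sqrt{m{\left(66,92 \right)} - \left(15520 - 2993\right)} = \sqrt{\left(-5 - 7326 \cdot 92\right) - \left(15520 - 2993\right)} = \sqrt{\left(-5 - 673992\right) - 12527} = \sqrt{-673997 + \left(-15520 + 2993\right)} = \sqrt{-673997 - 12527} = \sqrt{-686524} = 2 i \sqrt{171631}$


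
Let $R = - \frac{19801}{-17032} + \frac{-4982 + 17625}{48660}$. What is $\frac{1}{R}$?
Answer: $\frac{207194280}{294713059} \approx 0.70304$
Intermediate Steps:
$R = \frac{294713059}{207194280}$ ($R = \left(-19801\right) \left(- \frac{1}{17032}\right) + 12643 \cdot \frac{1}{48660} = \frac{19801}{17032} + \frac{12643}{48660} = \frac{294713059}{207194280} \approx 1.4224$)
$\frac{1}{R} = \frac{1}{\frac{294713059}{207194280}} = \frac{207194280}{294713059}$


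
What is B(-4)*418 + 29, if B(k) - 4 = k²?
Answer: 8389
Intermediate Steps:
B(k) = 4 + k²
B(-4)*418 + 29 = (4 + (-4)²)*418 + 29 = (4 + 16)*418 + 29 = 20*418 + 29 = 8360 + 29 = 8389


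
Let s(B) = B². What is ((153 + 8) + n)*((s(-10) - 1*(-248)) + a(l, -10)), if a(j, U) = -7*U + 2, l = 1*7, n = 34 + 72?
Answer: 112140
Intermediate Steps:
n = 106
l = 7
a(j, U) = 2 - 7*U
((153 + 8) + n)*((s(-10) - 1*(-248)) + a(l, -10)) = ((153 + 8) + 106)*(((-10)² - 1*(-248)) + (2 - 7*(-10))) = (161 + 106)*((100 + 248) + (2 + 70)) = 267*(348 + 72) = 267*420 = 112140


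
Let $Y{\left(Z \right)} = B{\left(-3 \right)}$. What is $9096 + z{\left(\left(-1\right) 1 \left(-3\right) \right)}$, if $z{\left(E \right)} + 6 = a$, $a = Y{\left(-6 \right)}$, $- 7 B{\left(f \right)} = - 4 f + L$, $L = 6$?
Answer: $\frac{63612}{7} \approx 9087.4$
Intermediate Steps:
$B{\left(f \right)} = - \frac{6}{7} + \frac{4 f}{7}$ ($B{\left(f \right)} = - \frac{- 4 f + 6}{7} = - \frac{6 - 4 f}{7} = - \frac{6}{7} + \frac{4 f}{7}$)
$Y{\left(Z \right)} = - \frac{18}{7}$ ($Y{\left(Z \right)} = - \frac{6}{7} + \frac{4}{7} \left(-3\right) = - \frac{6}{7} - \frac{12}{7} = - \frac{18}{7}$)
$a = - \frac{18}{7} \approx -2.5714$
$z{\left(E \right)} = - \frac{60}{7}$ ($z{\left(E \right)} = -6 - \frac{18}{7} = - \frac{60}{7}$)
$9096 + z{\left(\left(-1\right) 1 \left(-3\right) \right)} = 9096 - \frac{60}{7} = \frac{63612}{7}$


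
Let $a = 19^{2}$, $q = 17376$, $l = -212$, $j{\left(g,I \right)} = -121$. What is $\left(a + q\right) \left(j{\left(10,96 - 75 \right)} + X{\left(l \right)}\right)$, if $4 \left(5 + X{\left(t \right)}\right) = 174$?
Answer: $- \frac{2926605}{2} \approx -1.4633 \cdot 10^{6}$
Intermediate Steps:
$X{\left(t \right)} = \frac{77}{2}$ ($X{\left(t \right)} = -5 + \frac{1}{4} \cdot 174 = -5 + \frac{87}{2} = \frac{77}{2}$)
$a = 361$
$\left(a + q\right) \left(j{\left(10,96 - 75 \right)} + X{\left(l \right)}\right) = \left(361 + 17376\right) \left(-121 + \frac{77}{2}\right) = 17737 \left(- \frac{165}{2}\right) = - \frac{2926605}{2}$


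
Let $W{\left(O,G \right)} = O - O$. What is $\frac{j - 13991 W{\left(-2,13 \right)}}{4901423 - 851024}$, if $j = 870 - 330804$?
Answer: $- \frac{109978}{1350133} \approx -0.081457$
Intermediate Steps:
$W{\left(O,G \right)} = 0$
$j = -329934$ ($j = 870 - 330804 = -329934$)
$\frac{j - 13991 W{\left(-2,13 \right)}}{4901423 - 851024} = \frac{-329934 - 0}{4901423 - 851024} = \frac{-329934 + 0}{4050399} = \left(-329934\right) \frac{1}{4050399} = - \frac{109978}{1350133}$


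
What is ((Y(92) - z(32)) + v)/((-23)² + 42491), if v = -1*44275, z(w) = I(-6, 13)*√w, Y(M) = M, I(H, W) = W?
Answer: -44183/43020 - 13*√2/10755 ≈ -1.0287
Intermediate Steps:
z(w) = 13*√w
v = -44275
((Y(92) - z(32)) + v)/((-23)² + 42491) = ((92 - 13*√32) - 44275)/((-23)² + 42491) = ((92 - 13*4*√2) - 44275)/(529 + 42491) = ((92 - 52*√2) - 44275)/43020 = ((92 - 52*√2) - 44275)*(1/43020) = (-44183 - 52*√2)*(1/43020) = -44183/43020 - 13*√2/10755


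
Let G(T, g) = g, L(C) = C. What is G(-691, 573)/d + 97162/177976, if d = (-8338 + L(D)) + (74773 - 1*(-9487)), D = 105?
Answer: 3744457811/6765490676 ≈ 0.55346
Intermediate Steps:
d = 76027 (d = (-8338 + 105) + (74773 - 1*(-9487)) = -8233 + (74773 + 9487) = -8233 + 84260 = 76027)
G(-691, 573)/d + 97162/177976 = 573/76027 + 97162/177976 = 573*(1/76027) + 97162*(1/177976) = 573/76027 + 48581/88988 = 3744457811/6765490676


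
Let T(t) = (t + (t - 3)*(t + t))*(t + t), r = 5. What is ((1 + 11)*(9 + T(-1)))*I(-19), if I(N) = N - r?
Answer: 1440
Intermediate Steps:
T(t) = 2*t*(t + 2*t*(-3 + t)) (T(t) = (t + (-3 + t)*(2*t))*(2*t) = (t + 2*t*(-3 + t))*(2*t) = 2*t*(t + 2*t*(-3 + t)))
I(N) = -5 + N (I(N) = N - 1*5 = N - 5 = -5 + N)
((1 + 11)*(9 + T(-1)))*I(-19) = ((1 + 11)*(9 + (-1)²*(-10 + 4*(-1))))*(-5 - 19) = (12*(9 + 1*(-10 - 4)))*(-24) = (12*(9 + 1*(-14)))*(-24) = (12*(9 - 14))*(-24) = (12*(-5))*(-24) = -60*(-24) = 1440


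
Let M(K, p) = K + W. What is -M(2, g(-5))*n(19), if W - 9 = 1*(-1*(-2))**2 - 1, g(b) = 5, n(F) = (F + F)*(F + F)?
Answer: -20216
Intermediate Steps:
n(F) = 4*F**2 (n(F) = (2*F)*(2*F) = 4*F**2)
W = 12 (W = 9 + (1*(-1*(-2))**2 - 1) = 9 + (1*2**2 - 1) = 9 + (1*4 - 1) = 9 + (4 - 1) = 9 + 3 = 12)
M(K, p) = 12 + K (M(K, p) = K + 12 = 12 + K)
-M(2, g(-5))*n(19) = -(12 + 2)*4*19**2 = -14*4*361 = -14*1444 = -1*20216 = -20216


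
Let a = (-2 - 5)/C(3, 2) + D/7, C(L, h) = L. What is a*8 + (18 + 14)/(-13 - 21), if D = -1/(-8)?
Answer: -6949/357 ≈ -19.465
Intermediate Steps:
D = ⅛ (D = -1*(-⅛) = ⅛ ≈ 0.12500)
a = -389/168 (a = (-2 - 5)/3 + (⅛)/7 = -7*⅓ + (⅛)*(⅐) = -7/3 + 1/56 = -389/168 ≈ -2.3155)
a*8 + (18 + 14)/(-13 - 21) = -389/168*8 + (18 + 14)/(-13 - 21) = -389/21 + 32/(-34) = -389/21 + 32*(-1/34) = -389/21 - 16/17 = -6949/357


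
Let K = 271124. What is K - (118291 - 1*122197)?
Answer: 275030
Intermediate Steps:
K - (118291 - 1*122197) = 271124 - (118291 - 1*122197) = 271124 - (118291 - 122197) = 271124 - 1*(-3906) = 271124 + 3906 = 275030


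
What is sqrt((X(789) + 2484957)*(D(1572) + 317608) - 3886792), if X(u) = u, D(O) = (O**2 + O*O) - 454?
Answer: 2*sqrt(3268457971655) ≈ 3.6158e+6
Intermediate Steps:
D(O) = -454 + 2*O**2 (D(O) = (O**2 + O**2) - 454 = 2*O**2 - 454 = -454 + 2*O**2)
sqrt((X(789) + 2484957)*(D(1572) + 317608) - 3886792) = sqrt((789 + 2484957)*((-454 + 2*1572**2) + 317608) - 3886792) = sqrt(2485746*((-454 + 2*2471184) + 317608) - 3886792) = sqrt(2485746*((-454 + 4942368) + 317608) - 3886792) = sqrt(2485746*(4941914 + 317608) - 3886792) = sqrt(2485746*5259522 - 3886792) = sqrt(13073835773412 - 3886792) = sqrt(13073831886620) = 2*sqrt(3268457971655)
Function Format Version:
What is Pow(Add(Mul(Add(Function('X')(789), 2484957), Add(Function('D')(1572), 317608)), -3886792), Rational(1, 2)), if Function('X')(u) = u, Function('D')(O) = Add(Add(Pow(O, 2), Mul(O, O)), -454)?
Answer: Mul(2, Pow(3268457971655, Rational(1, 2))) ≈ 3.6158e+6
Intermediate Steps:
Function('D')(O) = Add(-454, Mul(2, Pow(O, 2))) (Function('D')(O) = Add(Add(Pow(O, 2), Pow(O, 2)), -454) = Add(Mul(2, Pow(O, 2)), -454) = Add(-454, Mul(2, Pow(O, 2))))
Pow(Add(Mul(Add(Function('X')(789), 2484957), Add(Function('D')(1572), 317608)), -3886792), Rational(1, 2)) = Pow(Add(Mul(Add(789, 2484957), Add(Add(-454, Mul(2, Pow(1572, 2))), 317608)), -3886792), Rational(1, 2)) = Pow(Add(Mul(2485746, Add(Add(-454, Mul(2, 2471184)), 317608)), -3886792), Rational(1, 2)) = Pow(Add(Mul(2485746, Add(Add(-454, 4942368), 317608)), -3886792), Rational(1, 2)) = Pow(Add(Mul(2485746, Add(4941914, 317608)), -3886792), Rational(1, 2)) = Pow(Add(Mul(2485746, 5259522), -3886792), Rational(1, 2)) = Pow(Add(13073835773412, -3886792), Rational(1, 2)) = Pow(13073831886620, Rational(1, 2)) = Mul(2, Pow(3268457971655, Rational(1, 2)))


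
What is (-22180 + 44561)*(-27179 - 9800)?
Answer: -827626999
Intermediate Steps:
(-22180 + 44561)*(-27179 - 9800) = 22381*(-36979) = -827626999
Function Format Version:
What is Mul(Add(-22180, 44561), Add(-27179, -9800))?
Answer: -827626999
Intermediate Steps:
Mul(Add(-22180, 44561), Add(-27179, -9800)) = Mul(22381, -36979) = -827626999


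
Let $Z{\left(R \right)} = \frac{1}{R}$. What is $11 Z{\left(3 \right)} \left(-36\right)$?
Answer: $-132$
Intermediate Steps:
$11 Z{\left(3 \right)} \left(-36\right) = \frac{11}{3} \left(-36\right) = -132$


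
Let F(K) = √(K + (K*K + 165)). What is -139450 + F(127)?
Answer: -139450 + √16421 ≈ -1.3932e+5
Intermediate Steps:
F(K) = √(165 + K + K²) (F(K) = √(K + (K² + 165)) = √(K + (165 + K²)) = √(165 + K + K²))
-139450 + F(127) = -139450 + √(165 + 127 + 127²) = -139450 + √(165 + 127 + 16129) = -139450 + √16421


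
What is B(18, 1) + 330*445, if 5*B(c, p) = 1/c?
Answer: 13216501/90 ≈ 1.4685e+5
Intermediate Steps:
B(c, p) = 1/(5*c)
B(18, 1) + 330*445 = (⅕)/18 + 330*445 = (⅕)*(1/18) + 146850 = 1/90 + 146850 = 13216501/90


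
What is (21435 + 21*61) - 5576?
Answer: 17140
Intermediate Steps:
(21435 + 21*61) - 5576 = (21435 + 1281) - 5576 = 22716 - 5576 = 17140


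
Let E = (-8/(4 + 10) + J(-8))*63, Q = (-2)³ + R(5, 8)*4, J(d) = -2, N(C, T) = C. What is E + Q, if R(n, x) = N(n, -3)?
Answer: -150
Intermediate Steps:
R(n, x) = n
Q = 12 (Q = (-2)³ + 5*4 = -8 + 20 = 12)
E = -162 (E = (-8/(4 + 10) - 2)*63 = (-8/14 - 2)*63 = ((1/14)*(-8) - 2)*63 = (-4/7 - 2)*63 = -18/7*63 = -162)
E + Q = -162 + 12 = -150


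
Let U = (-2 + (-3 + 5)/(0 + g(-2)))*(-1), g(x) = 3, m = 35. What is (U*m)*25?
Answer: 3500/3 ≈ 1166.7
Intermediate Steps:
U = 4/3 (U = (-2 + (-3 + 5)/(0 + 3))*(-1) = (-2 + 2/3)*(-1) = (-2 + 2*(⅓))*(-1) = (-2 + ⅔)*(-1) = -4/3*(-1) = 4/3 ≈ 1.3333)
(U*m)*25 = ((4/3)*35)*25 = (140/3)*25 = 3500/3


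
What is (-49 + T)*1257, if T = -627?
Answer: -849732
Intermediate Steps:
(-49 + T)*1257 = (-49 - 627)*1257 = -676*1257 = -849732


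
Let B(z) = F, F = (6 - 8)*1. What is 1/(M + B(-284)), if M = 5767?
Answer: 1/5765 ≈ 0.00017346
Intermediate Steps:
F = -2 (F = -2*1 = -2)
B(z) = -2
1/(M + B(-284)) = 1/(5767 - 2) = 1/5765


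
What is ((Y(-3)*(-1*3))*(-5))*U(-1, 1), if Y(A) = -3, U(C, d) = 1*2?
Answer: -90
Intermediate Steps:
U(C, d) = 2
((Y(-3)*(-1*3))*(-5))*U(-1, 1) = (-(-3)*3*(-5))*2 = (-3*(-3)*(-5))*2 = (9*(-5))*2 = -45*2 = -90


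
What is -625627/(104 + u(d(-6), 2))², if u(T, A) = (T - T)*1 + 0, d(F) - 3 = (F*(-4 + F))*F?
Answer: -625627/10816 ≈ -57.843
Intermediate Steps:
d(F) = 3 + F²*(-4 + F) (d(F) = 3 + (F*(-4 + F))*F = 3 + F²*(-4 + F))
u(T, A) = 0 (u(T, A) = 0*1 + 0 = 0 + 0 = 0)
-625627/(104 + u(d(-6), 2))² = -625627/(104 + 0)² = -625627/(104²) = -625627/10816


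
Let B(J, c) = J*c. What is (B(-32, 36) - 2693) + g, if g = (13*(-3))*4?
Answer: -4001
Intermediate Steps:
g = -156 (g = -39*4 = -156)
(B(-32, 36) - 2693) + g = (-32*36 - 2693) - 156 = (-1152 - 2693) - 156 = -3845 - 156 = -4001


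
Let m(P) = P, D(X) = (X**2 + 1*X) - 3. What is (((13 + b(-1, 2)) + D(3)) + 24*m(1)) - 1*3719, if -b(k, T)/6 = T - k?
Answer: -3691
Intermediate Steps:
b(k, T) = -6*T + 6*k (b(k, T) = -6*(T - k) = -6*T + 6*k)
D(X) = -3 + X + X**2 (D(X) = (X**2 + X) - 3 = (X + X**2) - 3 = -3 + X + X**2)
(((13 + b(-1, 2)) + D(3)) + 24*m(1)) - 1*3719 = (((13 + (-6*2 + 6*(-1))) + (-3 + 3 + 3**2)) + 24*1) - 1*3719 = (((13 + (-12 - 6)) + (-3 + 3 + 9)) + 24) - 3719 = (((13 - 18) + 9) + 24) - 3719 = ((-5 + 9) + 24) - 3719 = (4 + 24) - 3719 = 28 - 3719 = -3691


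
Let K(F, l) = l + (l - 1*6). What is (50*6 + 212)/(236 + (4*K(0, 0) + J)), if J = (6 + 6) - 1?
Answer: 512/223 ≈ 2.2960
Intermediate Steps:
J = 11 (J = 12 - 1 = 11)
K(F, l) = -6 + 2*l (K(F, l) = l + (l - 6) = l + (-6 + l) = -6 + 2*l)
(50*6 + 212)/(236 + (4*K(0, 0) + J)) = (50*6 + 212)/(236 + (4*(-6 + 2*0) + 11)) = (300 + 212)/(236 + (4*(-6 + 0) + 11)) = 512/(236 + (4*(-6) + 11)) = 512/(236 + (-24 + 11)) = 512/(236 - 13) = 512/223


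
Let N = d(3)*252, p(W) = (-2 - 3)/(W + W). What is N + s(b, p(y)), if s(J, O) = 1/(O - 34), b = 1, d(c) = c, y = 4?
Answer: 209404/277 ≈ 755.97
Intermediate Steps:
p(W) = -5/(2*W) (p(W) = -5*1/(2*W) = -5/(2*W))
s(J, O) = 1/(-34 + O)
N = 756 (N = 3*252 = 756)
N + s(b, p(y)) = 756 + 1/(-34 - 5/2/4) = 756 + 1/(-34 - 5/2*1/4) = 756 + 1/(-34 - 5/8) = 756 + 1/(-277/8) = 756 - 8/277 = 209404/277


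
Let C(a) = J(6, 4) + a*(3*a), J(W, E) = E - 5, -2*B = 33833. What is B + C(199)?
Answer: 203771/2 ≈ 1.0189e+5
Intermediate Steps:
B = -33833/2 (B = -1/2*33833 = -33833/2 ≈ -16917.)
J(W, E) = -5 + E
C(a) = -1 + 3*a**2 (C(a) = (-5 + 4) + a*(3*a) = -1 + 3*a**2)
B + C(199) = -33833/2 + (-1 + 3*199**2) = -33833/2 + (-1 + 3*39601) = -33833/2 + (-1 + 118803) = -33833/2 + 118802 = 203771/2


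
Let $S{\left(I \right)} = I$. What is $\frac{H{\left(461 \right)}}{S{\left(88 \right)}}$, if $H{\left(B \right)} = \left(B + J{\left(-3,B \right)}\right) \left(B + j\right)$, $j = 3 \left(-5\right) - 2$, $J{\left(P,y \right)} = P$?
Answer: $\frac{25419}{11} \approx 2310.8$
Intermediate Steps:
$j = -17$ ($j = -15 - 2 = -17$)
$H{\left(B \right)} = \left(-17 + B\right) \left(-3 + B\right)$ ($H{\left(B \right)} = \left(B - 3\right) \left(B - 17\right) = \left(-3 + B\right) \left(-17 + B\right) = \left(-17 + B\right) \left(-3 + B\right)$)
$\frac{H{\left(461 \right)}}{S{\left(88 \right)}} = \frac{51 + 461^{2} - 9220}{88} = \left(51 + 212521 - 9220\right) \frac{1}{88} = 203352 \cdot \frac{1}{88} = \frac{25419}{11}$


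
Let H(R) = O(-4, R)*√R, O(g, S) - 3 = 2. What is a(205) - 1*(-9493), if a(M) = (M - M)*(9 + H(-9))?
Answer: 9493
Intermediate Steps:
O(g, S) = 5 (O(g, S) = 3 + 2 = 5)
H(R) = 5*√R
a(M) = 0 (a(M) = (M - M)*(9 + 5*√(-9)) = 0*(9 + 5*(3*I)) = 0*(9 + 15*I) = 0)
a(205) - 1*(-9493) = 0 - 1*(-9493) = 0 + 9493 = 9493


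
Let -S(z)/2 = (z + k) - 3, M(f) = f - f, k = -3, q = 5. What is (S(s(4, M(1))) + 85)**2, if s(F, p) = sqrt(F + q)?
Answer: 8281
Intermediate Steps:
M(f) = 0
s(F, p) = sqrt(5 + F) (s(F, p) = sqrt(F + 5) = sqrt(5 + F))
S(z) = 12 - 2*z (S(z) = -2*((z - 3) - 3) = -2*((-3 + z) - 3) = -2*(-6 + z) = 12 - 2*z)
(S(s(4, M(1))) + 85)**2 = ((12 - 2*sqrt(5 + 4)) + 85)**2 = ((12 - 2*sqrt(9)) + 85)**2 = ((12 - 2*3) + 85)**2 = ((12 - 6) + 85)**2 = (6 + 85)**2 = 91**2 = 8281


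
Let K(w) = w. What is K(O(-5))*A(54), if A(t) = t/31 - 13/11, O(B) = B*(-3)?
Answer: 2865/341 ≈ 8.4018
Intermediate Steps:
O(B) = -3*B
A(t) = -13/11 + t/31 (A(t) = t*(1/31) - 13*1/11 = t/31 - 13/11 = -13/11 + t/31)
K(O(-5))*A(54) = (-3*(-5))*(-13/11 + (1/31)*54) = 15*(-13/11 + 54/31) = 15*(191/341) = 2865/341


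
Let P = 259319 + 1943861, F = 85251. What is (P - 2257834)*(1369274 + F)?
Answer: -79495609350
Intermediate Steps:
P = 2203180
(P - 2257834)*(1369274 + F) = (2203180 - 2257834)*(1369274 + 85251) = -54654*1454525 = -79495609350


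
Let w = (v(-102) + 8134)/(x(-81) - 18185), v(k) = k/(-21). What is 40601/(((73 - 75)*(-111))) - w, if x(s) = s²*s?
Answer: 78110102183/427059402 ≈ 182.90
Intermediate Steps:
x(s) = s³
v(k) = -k/21 (v(k) = k*(-1/21) = -k/21)
w = -28486/1923691 (w = (-1/21*(-102) + 8134)/((-81)³ - 18185) = (34/7 + 8134)/(-531441 - 18185) = (56972/7)/(-549626) = (56972/7)*(-1/549626) = -28486/1923691 ≈ -0.014808)
40601/(((73 - 75)*(-111))) - w = 40601/(((73 - 75)*(-111))) - 1*(-28486/1923691) = 40601/((-2*(-111))) + 28486/1923691 = 40601/222 + 28486/1923691 = 78110102183/427059402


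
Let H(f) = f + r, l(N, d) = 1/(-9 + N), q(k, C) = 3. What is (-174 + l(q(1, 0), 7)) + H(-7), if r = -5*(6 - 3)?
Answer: -1177/6 ≈ -196.17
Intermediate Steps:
r = -15 (r = -5*3 = -15)
H(f) = -15 + f (H(f) = f - 15 = -15 + f)
(-174 + l(q(1, 0), 7)) + H(-7) = (-174 + 1/(-9 + 3)) + (-15 - 7) = (-174 + 1/(-6)) - 22 = (-174 - ⅙) - 22 = -1045/6 - 22 = -1177/6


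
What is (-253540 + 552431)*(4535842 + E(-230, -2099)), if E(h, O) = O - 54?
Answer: 1355078838899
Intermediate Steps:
E(h, O) = -54 + O
(-253540 + 552431)*(4535842 + E(-230, -2099)) = (-253540 + 552431)*(4535842 + (-54 - 2099)) = 298891*(4535842 - 2153) = 298891*4533689 = 1355078838899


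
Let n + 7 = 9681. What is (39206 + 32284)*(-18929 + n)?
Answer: -661639950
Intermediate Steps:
n = 9674 (n = -7 + 9681 = 9674)
(39206 + 32284)*(-18929 + n) = (39206 + 32284)*(-18929 + 9674) = 71490*(-9255) = -661639950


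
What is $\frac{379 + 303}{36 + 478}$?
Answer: $\frac{341}{257} \approx 1.3268$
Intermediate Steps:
$\frac{379 + 303}{36 + 478} = \frac{682}{514} = 682 \cdot \frac{1}{514} = \frac{341}{257}$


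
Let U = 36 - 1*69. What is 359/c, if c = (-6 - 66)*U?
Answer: 359/2376 ≈ 0.15109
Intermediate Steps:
U = -33 (U = 36 - 69 = -33)
c = 2376 (c = (-6 - 66)*(-33) = -72*(-33) = 2376)
359/c = 359/2376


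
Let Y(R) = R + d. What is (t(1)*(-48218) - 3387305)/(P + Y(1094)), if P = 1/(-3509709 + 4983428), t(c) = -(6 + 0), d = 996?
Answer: -4565577040843/3080072711 ≈ -1482.3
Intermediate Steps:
t(c) = -6 (t(c) = -1*6 = -6)
P = 1/1473719 ≈ 6.7856e-7
Y(R) = 996 + R (Y(R) = R + 996 = 996 + R)
(t(1)*(-48218) - 3387305)/(P + Y(1094)) = (-6*(-48218) - 3387305)/(1/1473719 + (996 + 1094)) = (289308 - 3387305)/(1/1473719 + 2090) = -3097997/3080072711/1473719 = -3097997*1473719/3080072711 = -4565577040843/3080072711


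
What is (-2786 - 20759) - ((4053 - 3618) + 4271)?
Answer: -28251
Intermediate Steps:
(-2786 - 20759) - ((4053 - 3618) + 4271) = -23545 - (435 + 4271) = -23545 - 1*4706 = -23545 - 4706 = -28251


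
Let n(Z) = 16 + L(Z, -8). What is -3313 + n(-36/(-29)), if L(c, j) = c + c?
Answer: -95541/29 ≈ -3294.5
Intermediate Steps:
L(c, j) = 2*c
n(Z) = 16 + 2*Z
-3313 + n(-36/(-29)) = -3313 + (16 + 2*(-36/(-29))) = -3313 + (16 + 2*(-36*(-1/29))) = -3313 + (16 + 2*(36/29)) = -3313 + (16 + 72/29) = -3313 + 536/29 = -95541/29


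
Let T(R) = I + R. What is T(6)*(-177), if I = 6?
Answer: -2124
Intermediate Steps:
T(R) = 6 + R
T(6)*(-177) = (6 + 6)*(-177) = 12*(-177) = -2124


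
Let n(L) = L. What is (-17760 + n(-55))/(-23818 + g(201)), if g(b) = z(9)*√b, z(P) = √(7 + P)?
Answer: 212158835/283646954 + 17815*√201/141823477 ≈ 0.74975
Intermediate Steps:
g(b) = 4*√b (g(b) = √(7 + 9)*√b = √16*√b = 4*√b)
(-17760 + n(-55))/(-23818 + g(201)) = (-17760 - 55)/(-23818 + 4*√201) = -17815/(-23818 + 4*√201)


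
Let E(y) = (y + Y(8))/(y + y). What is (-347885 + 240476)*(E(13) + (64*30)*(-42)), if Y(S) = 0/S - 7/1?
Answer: 112598680653/13 ≈ 8.6614e+9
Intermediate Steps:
Y(S) = -7 (Y(S) = 0 - 7*1 = 0 - 7 = -7)
E(y) = (-7 + y)/(2*y) (E(y) = (y - 7)/(y + y) = (-7 + y)/((2*y)) = (-7 + y)*(1/(2*y)) = (-7 + y)/(2*y))
(-347885 + 240476)*(E(13) + (64*30)*(-42)) = (-347885 + 240476)*((1/2)*(-7 + 13)/13 + (64*30)*(-42)) = -107409*((1/2)*(1/13)*6 + 1920*(-42)) = -107409*(3/13 - 80640) = -107409*(-1048317/13) = 112598680653/13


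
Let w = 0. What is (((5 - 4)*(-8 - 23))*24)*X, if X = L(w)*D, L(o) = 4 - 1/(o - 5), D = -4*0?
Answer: 0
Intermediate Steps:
D = 0
L(o) = 4 - 1/(-5 + o)
X = 0 (X = ((-21 + 4*0)/(-5 + 0))*0 = ((-21 + 0)/(-5))*0 = -1/5*(-21)*0 = (21/5)*0 = 0)
(((5 - 4)*(-8 - 23))*24)*X = (((5 - 4)*(-8 - 23))*24)*0 = ((1*(-31))*24)*0 = -31*24*0 = -744*0 = 0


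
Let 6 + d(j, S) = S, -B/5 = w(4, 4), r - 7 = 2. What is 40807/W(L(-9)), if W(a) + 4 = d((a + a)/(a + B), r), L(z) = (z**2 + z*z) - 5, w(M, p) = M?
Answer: -40807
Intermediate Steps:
r = 9 (r = 7 + 2 = 9)
B = -20 (B = -5*4 = -20)
L(z) = -5 + 2*z**2 (L(z) = (z**2 + z**2) - 5 = 2*z**2 - 5 = -5 + 2*z**2)
d(j, S) = -6 + S
W(a) = -1 (W(a) = -4 + (-6 + 9) = -4 + 3 = -1)
40807/W(L(-9)) = 40807/(-1) = 40807*(-1) = -40807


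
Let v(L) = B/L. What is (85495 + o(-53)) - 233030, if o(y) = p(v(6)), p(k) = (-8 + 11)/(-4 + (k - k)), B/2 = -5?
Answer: -590143/4 ≈ -1.4754e+5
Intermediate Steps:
B = -10 (B = 2*(-5) = -10)
v(L) = -10/L
p(k) = -3/4 (p(k) = 3/(-4 + 0) = 3/(-4) = 3*(-1/4) = -3/4)
o(y) = -3/4
(85495 + o(-53)) - 233030 = (85495 - 3/4) - 233030 = 341977/4 - 233030 = -590143/4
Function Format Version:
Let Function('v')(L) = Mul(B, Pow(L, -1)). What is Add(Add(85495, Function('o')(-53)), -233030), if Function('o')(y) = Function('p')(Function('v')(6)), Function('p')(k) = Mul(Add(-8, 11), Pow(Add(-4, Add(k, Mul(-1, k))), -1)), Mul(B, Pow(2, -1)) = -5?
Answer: Rational(-590143, 4) ≈ -1.4754e+5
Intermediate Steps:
B = -10 (B = Mul(2, -5) = -10)
Function('v')(L) = Mul(-10, Pow(L, -1))
Function('p')(k) = Rational(-3, 4) (Function('p')(k) = Mul(3, Pow(Add(-4, 0), -1)) = Mul(3, Pow(-4, -1)) = Mul(3, Rational(-1, 4)) = Rational(-3, 4))
Function('o')(y) = Rational(-3, 4)
Add(Add(85495, Function('o')(-53)), -233030) = Add(Add(85495, Rational(-3, 4)), -233030) = Add(Rational(341977, 4), -233030) = Rational(-590143, 4)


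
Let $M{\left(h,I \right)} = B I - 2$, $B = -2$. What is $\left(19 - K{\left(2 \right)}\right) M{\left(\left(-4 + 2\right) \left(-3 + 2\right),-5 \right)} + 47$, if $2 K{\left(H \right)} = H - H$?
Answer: $199$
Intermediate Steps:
$K{\left(H \right)} = 0$ ($K{\left(H \right)} = \frac{H - H}{2} = \frac{1}{2} \cdot 0 = 0$)
$M{\left(h,I \right)} = -2 - 2 I$ ($M{\left(h,I \right)} = - 2 I - 2 = -2 - 2 I$)
$\left(19 - K{\left(2 \right)}\right) M{\left(\left(-4 + 2\right) \left(-3 + 2\right),-5 \right)} + 47 = \left(19 - 0\right) \left(-2 - -10\right) + 47 = \left(19 + 0\right) \left(-2 + 10\right) + 47 = 19 \cdot 8 + 47 = 152 + 47 = 199$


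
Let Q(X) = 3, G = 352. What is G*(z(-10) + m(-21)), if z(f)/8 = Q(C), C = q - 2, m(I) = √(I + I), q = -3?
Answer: 8448 + 352*I*√42 ≈ 8448.0 + 2281.2*I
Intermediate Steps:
m(I) = √2*√I (m(I) = √(2*I) = √2*√I)
C = -5 (C = -3 - 2 = -5)
z(f) = 24 (z(f) = 8*3 = 24)
G*(z(-10) + m(-21)) = 352*(24 + √2*√(-21)) = 352*(24 + √2*(I*√21)) = 352*(24 + I*√42) = 8448 + 352*I*√42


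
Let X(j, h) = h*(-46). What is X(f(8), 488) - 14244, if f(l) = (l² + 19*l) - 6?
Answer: -36692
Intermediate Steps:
f(l) = -6 + l² + 19*l
X(j, h) = -46*h
X(f(8), 488) - 14244 = -46*488 - 14244 = -22448 - 14244 = -36692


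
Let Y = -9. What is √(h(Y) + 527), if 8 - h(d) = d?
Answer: 4*√34 ≈ 23.324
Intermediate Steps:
h(d) = 8 - d
√(h(Y) + 527) = √((8 - 1*(-9)) + 527) = √((8 + 9) + 527) = √(17 + 527) = √544 = 4*√34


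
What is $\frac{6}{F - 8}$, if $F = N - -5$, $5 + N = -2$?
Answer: $- \frac{3}{5} \approx -0.6$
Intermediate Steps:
$N = -7$ ($N = -5 - 2 = -7$)
$F = -2$ ($F = -7 - -5 = -7 + 5 = -2$)
$\frac{6}{F - 8} = \frac{6}{-2 - 8} = \frac{6}{-10} = 6 \left(- \frac{1}{10}\right) = - \frac{3}{5}$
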